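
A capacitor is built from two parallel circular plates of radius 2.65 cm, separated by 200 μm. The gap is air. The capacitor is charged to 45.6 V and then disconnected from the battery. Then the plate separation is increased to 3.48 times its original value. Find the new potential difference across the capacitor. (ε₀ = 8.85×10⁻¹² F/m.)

A = π(2.65 cm)² = 2.21×10⁻³ m².
Initially C₁ = ε₀A/d = 8.85×10⁻¹² × 2.21×10⁻³ / 2.00×10⁻⁴ = 9.76×10⁻¹¹ F.
V₁ = 45.6 V.
Isolated ⇒ Q is held fixed. C₂ = 0.287 C₁ and V = Q/C, so V₂/V₁ = C₁/C₂ = 3.48.
V₂ = 3.48 × 45.6 = 1.59×10² V.

V ≈ 159 V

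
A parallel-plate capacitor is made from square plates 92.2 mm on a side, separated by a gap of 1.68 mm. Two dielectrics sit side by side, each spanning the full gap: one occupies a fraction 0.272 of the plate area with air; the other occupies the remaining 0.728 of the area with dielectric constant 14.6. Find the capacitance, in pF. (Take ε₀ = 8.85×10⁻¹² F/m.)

A = (92.2 mm)² = 8.50×10⁻³ m².
Side-by-side slabs ⇒ two capacitors in parallel, each spanning the full gap.
C₁ = κ₁ε₀A₁/d = 1.00 × 8.85×10⁻¹² × 2.31×10⁻³ / 1.68×10⁻³ = 1.22×10⁻¹¹ F.
C₂ = κ₂ε₀A₂/d = 14.6 × 8.85×10⁻¹² × 6.19×10⁻³ / 1.68×10⁻³ = 4.76×10⁻¹⁰ F.
C = C₁ + C₂ = 4.88×10⁻¹⁰ F.

488 pF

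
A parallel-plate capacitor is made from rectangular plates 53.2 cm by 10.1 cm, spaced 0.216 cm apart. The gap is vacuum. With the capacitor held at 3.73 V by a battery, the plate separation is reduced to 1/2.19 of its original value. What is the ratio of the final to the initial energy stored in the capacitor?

Battery connected ⇒ V is held fixed.
C₂ = 2.19 C₁ and U = ½CV², so U₂/U₁ = C₂/C₁ = 2.19.

U₂/U₁ ≈ 2.19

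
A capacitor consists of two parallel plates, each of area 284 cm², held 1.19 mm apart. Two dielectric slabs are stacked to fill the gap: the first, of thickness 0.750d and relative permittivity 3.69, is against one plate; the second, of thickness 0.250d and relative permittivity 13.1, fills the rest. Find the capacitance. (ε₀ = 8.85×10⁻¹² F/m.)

C ≈ 0.950 nF

A = 284 cm² = 2.84×10⁻² m².
Stacked slabs ⇒ two capacitors in series, each with the full plate area.
C₁ = κ₁ε₀A/d₁ = 3.69 × 8.85×10⁻¹² × 2.84×10⁻² / 8.92×10⁻⁴ = 1.04×10⁻⁹ F.
C₂ = κ₂ε₀A/d₂ = 13.1 × 8.85×10⁻¹² × 2.84×10⁻² / 2.98×10⁻⁴ = 1.11×10⁻⁸ F.
C = (1/C₁ + 1/C₂)⁻¹ = 9.50×10⁻¹⁰ F.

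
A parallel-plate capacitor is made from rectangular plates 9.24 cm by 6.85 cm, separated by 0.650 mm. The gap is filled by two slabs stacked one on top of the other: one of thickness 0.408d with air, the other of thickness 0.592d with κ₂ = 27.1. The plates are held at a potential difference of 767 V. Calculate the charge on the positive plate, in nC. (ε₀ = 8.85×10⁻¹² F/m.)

154 nC

A = 9.24 × 6.85 cm² = 6.33×10⁻³ m².
Stacked slabs ⇒ two capacitors in series, each with the full plate area.
C₁ = κ₁ε₀A/d₁ = 1.00 × 8.85×10⁻¹² × 6.33×10⁻³ / 2.65×10⁻⁴ = 2.11×10⁻¹⁰ F.
C₂ = κ₂ε₀A/d₂ = 27.1 × 8.85×10⁻¹² × 6.33×10⁻³ / 3.85×10⁻⁴ = 3.94×10⁻⁹ F.
C = (1/C₁ + 1/C₂)⁻¹ = 2.00×10⁻¹⁰ F.
Q = CV = 2.00×10⁻¹⁰ × 767 = 1.54×10⁻⁷ C.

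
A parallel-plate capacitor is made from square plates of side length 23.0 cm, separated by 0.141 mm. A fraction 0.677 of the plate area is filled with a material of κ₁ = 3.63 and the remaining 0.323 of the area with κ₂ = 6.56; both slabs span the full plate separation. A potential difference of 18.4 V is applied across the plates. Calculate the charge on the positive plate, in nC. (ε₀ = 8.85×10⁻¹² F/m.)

Q ≈ 280 nC

A = (23.0 cm)² = 5.29×10⁻² m².
Side-by-side slabs ⇒ two capacitors in parallel, each spanning the full gap.
C₁ = κ₁ε₀A₁/d = 3.63 × 8.85×10⁻¹² × 3.58×10⁻² / 1.41×10⁻⁴ = 8.16×10⁻⁹ F.
C₂ = κ₂ε₀A₂/d = 6.56 × 8.85×10⁻¹² × 1.71×10⁻² / 1.41×10⁻⁴ = 7.04×10⁻⁹ F.
C = C₁ + C₂ = 1.52×10⁻⁸ F.
Q = CV = 1.52×10⁻⁸ × 18.4 = 2.80×10⁻⁷ C.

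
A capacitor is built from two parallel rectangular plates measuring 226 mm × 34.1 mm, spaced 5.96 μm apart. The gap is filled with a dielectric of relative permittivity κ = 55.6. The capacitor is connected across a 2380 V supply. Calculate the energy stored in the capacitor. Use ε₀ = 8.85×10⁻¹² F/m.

A = 226 × 34.1 mm² = 7.71×10⁻³ m².
C = κε₀A/d = 55.6 × 8.85×10⁻¹² × 7.71×10⁻³ / 5.96×10⁻⁶ = 6.36×10⁻⁷ F.
U = ½CV² = ½ × 6.36×10⁻⁷ × (2380)² = 1.80 J.

U ≈ 1.80 J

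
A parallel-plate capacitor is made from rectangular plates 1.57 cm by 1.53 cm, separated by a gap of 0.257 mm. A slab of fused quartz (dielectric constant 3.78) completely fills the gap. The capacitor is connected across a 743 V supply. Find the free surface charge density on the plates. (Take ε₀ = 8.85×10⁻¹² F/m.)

A = 1.57 × 1.53 cm² = 2.40×10⁻⁴ m².
C = κε₀A/d = 3.78 × 8.85×10⁻¹² × 2.40×10⁻⁴ / 2.57×10⁻⁴ = 3.13×10⁻¹¹ F.
σ = Q/A = CV/A = 3.13×10⁻¹¹ × 743 / 2.40×10⁻⁴ = 9.67×10⁻⁵ C/m².

9.67 nC/cm²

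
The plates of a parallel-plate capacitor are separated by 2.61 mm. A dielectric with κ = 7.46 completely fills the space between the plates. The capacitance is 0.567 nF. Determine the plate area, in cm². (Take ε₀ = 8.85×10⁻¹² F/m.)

A = Cd/(κε₀) = 5.67×10⁻¹⁰ × 2.61×10⁻³ / (7.46 × 8.85×10⁻¹²) = 2.24×10⁻² m².

224 cm²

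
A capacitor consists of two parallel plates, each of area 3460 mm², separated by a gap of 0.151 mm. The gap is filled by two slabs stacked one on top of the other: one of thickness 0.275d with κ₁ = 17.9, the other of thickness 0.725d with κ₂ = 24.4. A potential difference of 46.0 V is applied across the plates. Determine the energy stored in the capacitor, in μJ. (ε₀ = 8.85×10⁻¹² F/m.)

A = 3460 mm² = 3.46×10⁻³ m².
Stacked slabs ⇒ two capacitors in series, each with the full plate area.
C₁ = κ₁ε₀A/d₁ = 17.9 × 8.85×10⁻¹² × 3.46×10⁻³ / 4.15×10⁻⁵ = 1.32×10⁻⁸ F.
C₂ = κ₂ε₀A/d₂ = 24.4 × 8.85×10⁻¹² × 3.46×10⁻³ / 1.09×10⁻⁴ = 6.82×10⁻⁹ F.
C = (1/C₁ + 1/C₂)⁻¹ = 4.50×10⁻⁹ F.
U = ½CV² = ½ × 4.50×10⁻⁹ × (46.0)² = 4.76×10⁻⁶ J.

4.76 μJ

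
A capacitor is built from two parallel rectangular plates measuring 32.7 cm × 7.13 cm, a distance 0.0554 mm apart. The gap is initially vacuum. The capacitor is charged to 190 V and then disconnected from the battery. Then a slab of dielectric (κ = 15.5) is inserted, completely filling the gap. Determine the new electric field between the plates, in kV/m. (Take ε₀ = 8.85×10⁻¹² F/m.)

E ≈ 221 kV/m

A = 32.7 × 7.13 cm² = 2.33×10⁻² m².
Initially C₁ = ε₀A/d = 8.85×10⁻¹² × 2.33×10⁻² / 5.54×10⁻⁵ = 3.72×10⁻⁹ F.
E₁ = 3.43×10⁶ V/m.
Isolated ⇒ Q is held fixed. V₂ = Q/C₂ = V₁/15.5; E = V/d, so E₂/E₁ = (V₂/V₁)(d₁/d₂) = 0.0645.
E₂ = 0.0645 × 3.43×10⁶ = 2.21×10⁵ V/m.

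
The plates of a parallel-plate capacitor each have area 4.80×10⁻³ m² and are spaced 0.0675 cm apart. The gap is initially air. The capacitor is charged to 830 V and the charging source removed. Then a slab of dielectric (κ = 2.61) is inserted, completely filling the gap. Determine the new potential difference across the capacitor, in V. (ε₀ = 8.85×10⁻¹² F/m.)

318 V

Initially C₁ = ε₀A/d = 8.85×10⁻¹² × 4.80×10⁻³ / 6.75×10⁻⁴ = 6.29×10⁻¹¹ F.
V₁ = 8.30×10² V.
Isolated ⇒ Q is held fixed. C₂ = 2.61 C₁ and V = Q/C, so V₂/V₁ = C₁/C₂ = 0.383.
V₂ = 0.383 × 8.30×10² = 3.18×10² V.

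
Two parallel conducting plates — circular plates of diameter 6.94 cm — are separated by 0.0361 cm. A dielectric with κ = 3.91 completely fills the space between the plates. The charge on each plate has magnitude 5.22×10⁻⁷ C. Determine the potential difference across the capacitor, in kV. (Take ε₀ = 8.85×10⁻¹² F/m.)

V ≈ 1.44 kV

A = π(6.94/2 cm)² = 3.78×10⁻³ m².
C = κε₀A/d = 3.91 × 8.85×10⁻¹² × 3.78×10⁻³ / 3.61×10⁻⁴ = 3.63×10⁻¹⁰ F.
V = Q/C = 5.22×10⁻⁷ / 3.63×10⁻¹⁰ = 1.44×10³ V.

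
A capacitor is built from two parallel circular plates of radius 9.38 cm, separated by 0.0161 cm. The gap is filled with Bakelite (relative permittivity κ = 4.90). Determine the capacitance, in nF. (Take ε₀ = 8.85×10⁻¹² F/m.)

A = π(9.38 cm)² = 2.76×10⁻² m².
C = κε₀A/d = 4.90 × 8.85×10⁻¹² × 2.76×10⁻² / 1.61×10⁻⁴ = 7.45×10⁻⁹ F.

C ≈ 7.45 nF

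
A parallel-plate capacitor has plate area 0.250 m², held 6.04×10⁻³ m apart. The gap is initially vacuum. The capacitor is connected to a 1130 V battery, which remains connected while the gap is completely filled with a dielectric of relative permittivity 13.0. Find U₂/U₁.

13.0

Battery connected ⇒ V is held fixed.
C₂ = 13.0 C₁ and U = ½CV², so U₂/U₁ = C₂/C₁ = 13.0.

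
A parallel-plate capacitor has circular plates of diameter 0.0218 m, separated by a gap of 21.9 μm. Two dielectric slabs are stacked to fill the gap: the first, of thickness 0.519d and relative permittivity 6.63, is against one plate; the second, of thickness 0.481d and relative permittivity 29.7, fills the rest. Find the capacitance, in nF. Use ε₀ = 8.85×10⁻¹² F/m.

A = π(0.0218/2 m)² = 3.73×10⁻⁴ m².
Stacked slabs ⇒ two capacitors in series, each with the full plate area.
C₁ = κ₁ε₀A/d₁ = 6.63 × 8.85×10⁻¹² × 3.73×10⁻⁴ / 1.14×10⁻⁵ = 1.93×10⁻⁹ F.
C₂ = κ₂ε₀A/d₂ = 29.7 × 8.85×10⁻¹² × 3.73×10⁻⁴ / 1.05×10⁻⁵ = 9.31×10⁻⁹ F.
C = (1/C₁ + 1/C₂)⁻¹ = 1.60×10⁻⁹ F.

C ≈ 1.60 nF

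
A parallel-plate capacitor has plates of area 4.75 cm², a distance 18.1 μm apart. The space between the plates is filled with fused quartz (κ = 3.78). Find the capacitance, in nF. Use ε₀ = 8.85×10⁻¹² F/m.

A = 4.75 cm² = 4.75×10⁻⁴ m².
C = κε₀A/d = 3.78 × 8.85×10⁻¹² × 4.75×10⁻⁴ / 1.81×10⁻⁵ = 8.78×10⁻¹⁰ F.

C ≈ 0.878 nF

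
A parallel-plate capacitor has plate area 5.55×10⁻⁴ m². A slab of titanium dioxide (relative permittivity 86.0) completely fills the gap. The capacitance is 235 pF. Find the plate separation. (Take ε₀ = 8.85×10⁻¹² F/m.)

d ≈ 1.80 mm

d = κε₀A/C = 86.0 × 8.85×10⁻¹² × 5.55×10⁻⁴ / 2.35×10⁻¹⁰ = 1.80×10⁻³ m.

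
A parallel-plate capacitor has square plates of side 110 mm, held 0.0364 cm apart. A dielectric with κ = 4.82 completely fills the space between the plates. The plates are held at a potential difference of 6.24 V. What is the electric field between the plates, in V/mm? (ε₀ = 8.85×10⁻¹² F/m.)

17.1 V/mm

E = V/d = 6.24 / 3.64×10⁻⁴ = 1.71×10⁴ V/m.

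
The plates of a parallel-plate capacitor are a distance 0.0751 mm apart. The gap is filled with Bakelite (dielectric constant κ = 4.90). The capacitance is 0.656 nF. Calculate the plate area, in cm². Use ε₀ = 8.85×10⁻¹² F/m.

A = Cd/(κε₀) = 6.56×10⁻¹⁰ × 7.51×10⁻⁵ / (4.90 × 8.85×10⁻¹²) = 1.14×10⁻³ m².

A ≈ 11.4 cm²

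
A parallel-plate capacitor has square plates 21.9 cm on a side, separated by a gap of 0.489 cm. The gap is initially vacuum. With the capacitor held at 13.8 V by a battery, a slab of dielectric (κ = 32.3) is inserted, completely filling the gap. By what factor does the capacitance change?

C = κε₀A/d scales with κ, so C₂/C₁ = κ = 32.3.

32.3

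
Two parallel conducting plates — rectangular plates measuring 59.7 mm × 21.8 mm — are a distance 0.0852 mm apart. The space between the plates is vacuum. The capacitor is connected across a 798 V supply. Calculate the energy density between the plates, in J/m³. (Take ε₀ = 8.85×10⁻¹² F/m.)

E = V/d = 798 / 8.52×10⁻⁵ = 9.37×10⁶ V/m.
u = ½ε₀E² = ½ × 8.85×10⁻¹² × (9.37×10⁶)² = 3.88×10² J/m³.

u ≈ 388 J/m³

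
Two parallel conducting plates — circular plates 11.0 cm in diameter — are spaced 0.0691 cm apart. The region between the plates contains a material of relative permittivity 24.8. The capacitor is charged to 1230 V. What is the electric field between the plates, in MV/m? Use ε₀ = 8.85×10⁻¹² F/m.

E ≈ 1.78 MV/m

E = V/d = 1230 / 6.91×10⁻⁴ = 1.78×10⁶ V/m.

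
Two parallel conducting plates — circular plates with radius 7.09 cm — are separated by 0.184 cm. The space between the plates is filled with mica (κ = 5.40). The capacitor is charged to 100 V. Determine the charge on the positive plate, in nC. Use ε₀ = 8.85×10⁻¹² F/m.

A = π(7.09 cm)² = 1.58×10⁻² m².
C = κε₀A/d = 5.40 × 8.85×10⁻¹² × 1.58×10⁻² / 1.84×10⁻³ = 4.10×10⁻¹⁰ F.
Q = CV = 4.10×10⁻¹⁰ × 100 = 4.10×10⁻⁸ C.

Q ≈ 41.0 nC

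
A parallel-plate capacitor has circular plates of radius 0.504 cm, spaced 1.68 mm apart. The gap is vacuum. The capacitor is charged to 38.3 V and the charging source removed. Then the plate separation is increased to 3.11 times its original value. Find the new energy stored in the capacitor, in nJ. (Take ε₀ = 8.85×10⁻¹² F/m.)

A = π(0.504 cm)² = 7.98×10⁻⁵ m².
Initially C₁ = ε₀A/d = 8.85×10⁻¹² × 7.98×10⁻⁵ / 1.68×10⁻³ = 4.20×10⁻¹³ F.
U₁ = 3.08×10⁻¹⁰ J.
Isolated ⇒ Q is held fixed. C₂ = 0.322 C₁ and U = Q²/(2C), so U₂/U₁ = C₁/C₂ = 3.11.
U₂ = 3.11 × 3.08×10⁻¹⁰ = 9.59×10⁻¹⁰ J.

0.959 nJ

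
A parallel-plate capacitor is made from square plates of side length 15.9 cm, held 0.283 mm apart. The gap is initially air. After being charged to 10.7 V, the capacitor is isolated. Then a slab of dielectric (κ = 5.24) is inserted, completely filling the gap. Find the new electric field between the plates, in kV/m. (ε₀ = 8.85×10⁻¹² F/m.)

A = (15.9 cm)² = 2.53×10⁻² m².
Initially C₁ = ε₀A/d = 8.85×10⁻¹² × 2.53×10⁻² / 2.83×10⁻⁴ = 7.91×10⁻¹⁰ F.
E₁ = 3.78×10⁴ V/m.
Isolated ⇒ Q is held fixed. V₂ = Q/C₂ = V₁/5.24; E = V/d, so E₂/E₁ = (V₂/V₁)(d₁/d₂) = 0.191.
E₂ = 0.191 × 3.78×10⁴ = 7.22×10³ V/m.

7.22 kV/m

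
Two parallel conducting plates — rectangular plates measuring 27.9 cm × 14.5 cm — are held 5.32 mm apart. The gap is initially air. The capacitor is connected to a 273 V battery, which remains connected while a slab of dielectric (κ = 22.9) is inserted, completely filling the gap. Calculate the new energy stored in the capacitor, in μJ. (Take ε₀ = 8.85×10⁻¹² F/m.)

A = 27.9 × 14.5 cm² = 4.05×10⁻² m².
Initially C₁ = ε₀A/d = 8.85×10⁻¹² × 4.05×10⁻² / 5.32×10⁻³ = 6.73×10⁻¹¹ F.
U₁ = 2.51×10⁻⁶ J.
Battery connected ⇒ V is held fixed. C₂ = 22.9 C₁ and U = ½CV², so U₂/U₁ = C₂/C₁ = 22.9.
U₂ = 22.9 × 2.51×10⁻⁶ = 5.74×10⁻⁵ J.

U ≈ 57.4 μJ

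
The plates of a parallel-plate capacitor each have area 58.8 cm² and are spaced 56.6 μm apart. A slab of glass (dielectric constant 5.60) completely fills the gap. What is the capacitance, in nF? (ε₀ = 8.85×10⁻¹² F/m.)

5.15 nF

A = 58.8 cm² = 5.88×10⁻³ m².
C = κε₀A/d = 5.60 × 8.85×10⁻¹² × 5.88×10⁻³ / 5.66×10⁻⁵ = 5.15×10⁻⁹ F.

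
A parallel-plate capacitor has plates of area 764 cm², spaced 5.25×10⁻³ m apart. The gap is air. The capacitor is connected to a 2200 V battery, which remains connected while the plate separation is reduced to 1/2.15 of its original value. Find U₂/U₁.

U₂/U₁ ≈ 2.15

Battery connected ⇒ V is held fixed.
C₂ = 2.15 C₁ and U = ½CV², so U₂/U₁ = C₂/C₁ = 2.15.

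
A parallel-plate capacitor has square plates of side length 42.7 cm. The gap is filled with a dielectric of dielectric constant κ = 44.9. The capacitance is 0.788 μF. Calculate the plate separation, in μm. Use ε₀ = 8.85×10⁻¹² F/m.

A = (42.7 cm)² = 0.182 m².
d = κε₀A/C = 44.9 × 8.85×10⁻¹² × 0.182 / 7.88×10⁻⁷ = 9.19×10⁻⁵ m.

d ≈ 91.9 μm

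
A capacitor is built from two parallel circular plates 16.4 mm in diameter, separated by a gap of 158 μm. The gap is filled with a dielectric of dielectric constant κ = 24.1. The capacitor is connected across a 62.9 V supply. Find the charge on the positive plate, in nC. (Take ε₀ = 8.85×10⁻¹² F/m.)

A = π(16.4/2 mm)² = 2.11×10⁻⁴ m².
C = κε₀A/d = 24.1 × 8.85×10⁻¹² × 2.11×10⁻⁴ / 1.58×10⁻⁴ = 2.85×10⁻¹⁰ F.
Q = CV = 2.85×10⁻¹⁰ × 62.9 = 1.79×10⁻⁸ C.

Q ≈ 17.9 nC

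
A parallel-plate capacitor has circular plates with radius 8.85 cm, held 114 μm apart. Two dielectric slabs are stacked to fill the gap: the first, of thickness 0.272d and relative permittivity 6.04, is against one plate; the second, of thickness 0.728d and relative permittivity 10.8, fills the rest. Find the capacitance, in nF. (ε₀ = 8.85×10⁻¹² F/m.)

17.0 nF

A = π(8.85 cm)² = 2.46×10⁻² m².
Stacked slabs ⇒ two capacitors in series, each with the full plate area.
C₁ = κ₁ε₀A/d₁ = 6.04 × 8.85×10⁻¹² × 2.46×10⁻² / 3.10×10⁻⁵ = 4.24×10⁻⁸ F.
C₂ = κ₂ε₀A/d₂ = 10.8 × 8.85×10⁻¹² × 2.46×10⁻² / 8.30×10⁻⁵ = 2.83×10⁻⁸ F.
C = (1/C₁ + 1/C₂)⁻¹ = 1.70×10⁻⁸ F.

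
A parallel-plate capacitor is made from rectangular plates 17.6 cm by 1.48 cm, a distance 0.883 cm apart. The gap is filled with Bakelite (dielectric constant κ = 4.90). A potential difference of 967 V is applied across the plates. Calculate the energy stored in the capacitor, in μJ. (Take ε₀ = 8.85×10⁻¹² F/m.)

U ≈ 5.98 μJ

A = 17.6 × 1.48 cm² = 2.60×10⁻³ m².
C = κε₀A/d = 4.90 × 8.85×10⁻¹² × 2.60×10⁻³ / 8.83×10⁻³ = 1.28×10⁻¹¹ F.
U = ½CV² = ½ × 1.28×10⁻¹¹ × (967)² = 5.98×10⁻⁶ J.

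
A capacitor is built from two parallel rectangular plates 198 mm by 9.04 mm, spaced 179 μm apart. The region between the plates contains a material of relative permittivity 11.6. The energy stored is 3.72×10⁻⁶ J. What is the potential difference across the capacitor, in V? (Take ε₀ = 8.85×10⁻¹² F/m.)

A = 198 × 9.04 mm² = 1.79×10⁻³ m².
C = κε₀A/d = 11.6 × 8.85×10⁻¹² × 1.79×10⁻³ / 1.79×10⁻⁴ = 1.03×10⁻⁹ F.
V = √(2U/C) = √(2 × 3.72×10⁻⁶ / 1.03×10⁻⁹) = 85.1 V.

85.1 V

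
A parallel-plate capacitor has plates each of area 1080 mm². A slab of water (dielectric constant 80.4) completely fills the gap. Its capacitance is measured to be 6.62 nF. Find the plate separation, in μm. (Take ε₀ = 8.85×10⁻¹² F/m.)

A = 1080 mm² = 1.08×10⁻³ m².
d = κε₀A/C = 80.4 × 8.85×10⁻¹² × 1.08×10⁻³ / 6.62×10⁻⁹ = 1.16×10⁻⁴ m.

d ≈ 116 μm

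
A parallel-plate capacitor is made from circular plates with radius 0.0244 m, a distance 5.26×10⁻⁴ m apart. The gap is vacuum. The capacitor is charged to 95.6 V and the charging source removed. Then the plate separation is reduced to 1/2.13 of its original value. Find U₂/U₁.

U₂/U₁ ≈ 0.469

Isolated ⇒ Q is held fixed.
C₂ = 2.13 C₁ and U = Q²/(2C), so U₂/U₁ = C₁/C₂ = 0.469.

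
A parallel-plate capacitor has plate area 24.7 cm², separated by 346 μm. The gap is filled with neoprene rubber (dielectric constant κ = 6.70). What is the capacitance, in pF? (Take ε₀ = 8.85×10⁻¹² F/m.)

A = 24.7 cm² = 2.47×10⁻³ m².
C = κε₀A/d = 6.70 × 8.85×10⁻¹² × 2.47×10⁻³ / 3.46×10⁻⁴ = 4.23×10⁻¹⁰ F.

C ≈ 423 pF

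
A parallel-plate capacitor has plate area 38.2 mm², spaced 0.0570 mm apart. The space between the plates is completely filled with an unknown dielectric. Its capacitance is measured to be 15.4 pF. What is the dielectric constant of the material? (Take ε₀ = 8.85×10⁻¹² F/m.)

A = 38.2 mm² = 3.82×10⁻⁵ m².
κ = Cd/(ε₀A) = 1.54×10⁻¹¹ × 5.70×10⁻⁵ / (8.85×10⁻¹² × 3.82×10⁻⁵) = 2.60.

2.60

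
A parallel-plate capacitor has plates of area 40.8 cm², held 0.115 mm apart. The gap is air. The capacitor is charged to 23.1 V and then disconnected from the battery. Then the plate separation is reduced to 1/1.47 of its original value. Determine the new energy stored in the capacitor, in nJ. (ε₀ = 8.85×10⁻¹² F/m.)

U ≈ 57.0 nJ

A = 40.8 cm² = 4.08×10⁻³ m².
Initially C₁ = ε₀A/d = 8.85×10⁻¹² × 4.08×10⁻³ / 1.15×10⁻⁴ = 3.14×10⁻¹⁰ F.
U₁ = 8.38×10⁻⁸ J.
Isolated ⇒ Q is held fixed. C₂ = 1.47 C₁ and U = Q²/(2C), so U₂/U₁ = C₁/C₂ = 0.680.
U₂ = 0.680 × 8.38×10⁻⁸ = 5.70×10⁻⁸ J.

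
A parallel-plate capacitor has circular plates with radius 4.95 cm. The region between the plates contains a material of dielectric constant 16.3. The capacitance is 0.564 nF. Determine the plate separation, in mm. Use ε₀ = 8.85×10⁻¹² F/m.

A = π(4.95 cm)² = 7.70×10⁻³ m².
d = κε₀A/C = 16.3 × 8.85×10⁻¹² × 7.70×10⁻³ / 5.64×10⁻¹⁰ = 1.97×10⁻³ m.

1.97 mm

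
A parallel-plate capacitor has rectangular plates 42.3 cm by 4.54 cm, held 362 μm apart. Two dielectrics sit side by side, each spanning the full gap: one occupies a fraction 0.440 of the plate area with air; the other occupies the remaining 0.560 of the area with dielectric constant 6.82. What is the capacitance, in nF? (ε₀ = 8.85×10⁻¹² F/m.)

A = 42.3 × 4.54 cm² = 1.92×10⁻² m².
Side-by-side slabs ⇒ two capacitors in parallel, each spanning the full gap.
C₁ = κ₁ε₀A₁/d = 1.00 × 8.85×10⁻¹² × 8.45×10⁻³ / 3.62×10⁻⁴ = 2.07×10⁻¹⁰ F.
C₂ = κ₂ε₀A₂/d = 6.82 × 8.85×10⁻¹² × 1.08×10⁻² / 3.62×10⁻⁴ = 1.79×10⁻⁹ F.
C = C₁ + C₂ = 2.00×10⁻⁹ F.

2.00 nF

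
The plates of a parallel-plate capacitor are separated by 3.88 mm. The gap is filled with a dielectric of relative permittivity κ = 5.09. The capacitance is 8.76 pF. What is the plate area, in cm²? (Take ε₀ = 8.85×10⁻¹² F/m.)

A = Cd/(κε₀) = 8.76×10⁻¹² × 3.88×10⁻³ / (5.09 × 8.85×10⁻¹²) = 7.55×10⁻⁴ m².

7.55 cm²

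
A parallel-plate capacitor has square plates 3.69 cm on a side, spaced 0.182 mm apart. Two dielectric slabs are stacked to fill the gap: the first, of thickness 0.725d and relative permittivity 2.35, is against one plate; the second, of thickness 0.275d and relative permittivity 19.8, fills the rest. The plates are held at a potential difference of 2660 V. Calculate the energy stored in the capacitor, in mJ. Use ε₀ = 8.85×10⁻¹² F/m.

U ≈ 0.727 mJ

A = (3.69 cm)² = 1.36×10⁻³ m².
Stacked slabs ⇒ two capacitors in series, each with the full plate area.
C₁ = κ₁ε₀A/d₁ = 2.35 × 8.85×10⁻¹² × 1.36×10⁻³ / 1.32×10⁻⁴ = 2.15×10⁻¹⁰ F.
C₂ = κ₂ε₀A/d₂ = 19.8 × 8.85×10⁻¹² × 1.36×10⁻³ / 5.00×10⁻⁵ = 4.77×10⁻⁹ F.
C = (1/C₁ + 1/C₂)⁻¹ = 2.05×10⁻¹⁰ F.
U = ½CV² = ½ × 2.05×10⁻¹⁰ × (2660)² = 7.27×10⁻⁴ J.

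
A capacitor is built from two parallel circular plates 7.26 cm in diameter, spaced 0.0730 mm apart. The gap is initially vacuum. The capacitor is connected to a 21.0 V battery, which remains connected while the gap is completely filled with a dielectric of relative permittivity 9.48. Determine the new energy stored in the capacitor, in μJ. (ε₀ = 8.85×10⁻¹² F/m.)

1.05 μJ

A = π(7.26/2 cm)² = 4.14×10⁻³ m².
Initially C₁ = ε₀A/d = 8.85×10⁻¹² × 4.14×10⁻³ / 7.30×10⁻⁵ = 5.02×10⁻¹⁰ F.
U₁ = 1.11×10⁻⁷ J.
Battery connected ⇒ V is held fixed. C₂ = 9.48 C₁ and U = ½CV², so U₂/U₁ = C₂/C₁ = 9.48.
U₂ = 9.48 × 1.11×10⁻⁷ = 1.05×10⁻⁶ J.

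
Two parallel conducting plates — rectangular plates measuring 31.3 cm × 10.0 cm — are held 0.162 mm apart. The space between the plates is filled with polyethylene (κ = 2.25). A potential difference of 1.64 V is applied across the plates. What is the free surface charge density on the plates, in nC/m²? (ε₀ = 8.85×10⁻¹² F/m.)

202 nC/m²

A = 31.3 × 10.0 cm² = 3.13×10⁻² m².
C = κε₀A/d = 2.25 × 8.85×10⁻¹² × 3.13×10⁻² / 1.62×10⁻⁴ = 3.85×10⁻⁹ F.
σ = Q/A = CV/A = 3.85×10⁻⁹ × 1.64 / 3.13×10⁻² = 2.02×10⁻⁷ C/m².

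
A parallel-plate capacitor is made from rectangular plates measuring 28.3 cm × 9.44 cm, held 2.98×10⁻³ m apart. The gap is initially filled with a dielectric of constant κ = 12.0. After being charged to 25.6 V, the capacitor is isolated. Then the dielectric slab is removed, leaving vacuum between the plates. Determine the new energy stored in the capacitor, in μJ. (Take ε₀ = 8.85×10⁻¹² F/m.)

U ≈ 3.74 μJ

A = 28.3 × 9.44 cm² = 2.67×10⁻² m².
Initially C₁ = κε₀A/d = 12.0 × 8.85×10⁻¹² × 2.67×10⁻² / 2.98×10⁻³ = 9.52×10⁻¹⁰ F.
U₁ = 3.12×10⁻⁷ J.
Isolated ⇒ Q is held fixed. C₂ = 0.0833 C₁ and U = Q²/(2C), so U₂/U₁ = C₁/C₂ = 12.0.
U₂ = 12.0 × 3.12×10⁻⁷ = 3.74×10⁻⁶ J.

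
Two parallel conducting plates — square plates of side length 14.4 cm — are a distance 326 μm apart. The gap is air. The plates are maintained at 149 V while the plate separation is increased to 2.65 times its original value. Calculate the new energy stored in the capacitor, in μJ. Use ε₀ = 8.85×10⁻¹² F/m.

U ≈ 2.36 μJ

A = (14.4 cm)² = 2.07×10⁻² m².
Initially C₁ = ε₀A/d = 8.85×10⁻¹² × 2.07×10⁻² / 3.26×10⁻⁴ = 5.63×10⁻¹⁰ F.
U₁ = 6.25×10⁻⁶ J.
Battery connected ⇒ V is held fixed. C₂ = 0.377 C₁ and U = ½CV², so U₂/U₁ = C₂/C₁ = 0.377.
U₂ = 0.377 × 6.25×10⁻⁶ = 2.36×10⁻⁶ J.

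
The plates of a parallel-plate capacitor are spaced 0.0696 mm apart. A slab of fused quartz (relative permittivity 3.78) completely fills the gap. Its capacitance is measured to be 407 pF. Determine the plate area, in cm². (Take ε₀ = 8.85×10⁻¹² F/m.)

8.47 cm²

A = Cd/(κε₀) = 4.07×10⁻¹⁰ × 6.96×10⁻⁵ / (3.78 × 8.85×10⁻¹²) = 8.47×10⁻⁴ m².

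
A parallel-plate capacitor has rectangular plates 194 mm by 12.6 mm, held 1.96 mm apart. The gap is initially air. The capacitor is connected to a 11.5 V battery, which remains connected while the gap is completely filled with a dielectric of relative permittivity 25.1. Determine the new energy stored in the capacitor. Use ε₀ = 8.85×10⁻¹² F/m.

A = 194 × 12.6 mm² = 2.44×10⁻³ m².
Initially C₁ = ε₀A/d = 8.85×10⁻¹² × 2.44×10⁻³ / 1.96×10⁻³ = 1.10×10⁻¹¹ F.
U₁ = 7.30×10⁻¹⁰ J.
Battery connected ⇒ V is held fixed. C₂ = 25.1 C₁ and U = ½CV², so U₂/U₁ = C₂/C₁ = 25.1.
U₂ = 25.1 × 7.30×10⁻¹⁰ = 1.83×10⁻⁸ J.

U ≈ 18.3 nJ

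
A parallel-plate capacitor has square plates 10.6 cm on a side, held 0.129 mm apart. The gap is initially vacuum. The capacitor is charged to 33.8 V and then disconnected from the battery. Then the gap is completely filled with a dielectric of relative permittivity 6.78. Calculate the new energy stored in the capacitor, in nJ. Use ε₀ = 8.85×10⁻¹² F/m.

U ≈ 64.9 nJ

A = (10.6 cm)² = 1.12×10⁻² m².
Initially C₁ = ε₀A/d = 8.85×10⁻¹² × 1.12×10⁻² / 1.29×10⁻⁴ = 7.71×10⁻¹⁰ F.
U₁ = 4.40×10⁻⁷ J.
Isolated ⇒ Q is held fixed. C₂ = 6.78 C₁ and U = Q²/(2C), so U₂/U₁ = C₁/C₂ = 0.147.
U₂ = 0.147 × 4.40×10⁻⁷ = 6.49×10⁻⁸ J.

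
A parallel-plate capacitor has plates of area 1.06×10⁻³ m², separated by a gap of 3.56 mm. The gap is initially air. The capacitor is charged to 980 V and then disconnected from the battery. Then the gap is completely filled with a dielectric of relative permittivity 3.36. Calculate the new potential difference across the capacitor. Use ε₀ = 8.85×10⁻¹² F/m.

V ≈ 292 V

Initially C₁ = ε₀A/d = 8.85×10⁻¹² × 1.06×10⁻³ / 3.56×10⁻³ = 2.64×10⁻¹² F.
V₁ = 9.80×10² V.
Isolated ⇒ Q is held fixed. C₂ = 3.36 C₁ and V = Q/C, so V₂/V₁ = C₁/C₂ = 0.298.
V₂ = 0.298 × 9.80×10² = 2.92×10² V.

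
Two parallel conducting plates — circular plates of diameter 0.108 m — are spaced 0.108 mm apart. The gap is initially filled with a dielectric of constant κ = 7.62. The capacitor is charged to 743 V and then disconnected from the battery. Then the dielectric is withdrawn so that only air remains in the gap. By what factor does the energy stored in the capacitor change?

U₂/U₁ ≈ 7.62

Isolated ⇒ Q is held fixed.
C₂ = 0.131 C₁ and U = Q²/(2C), so U₂/U₁ = C₁/C₂ = 7.62.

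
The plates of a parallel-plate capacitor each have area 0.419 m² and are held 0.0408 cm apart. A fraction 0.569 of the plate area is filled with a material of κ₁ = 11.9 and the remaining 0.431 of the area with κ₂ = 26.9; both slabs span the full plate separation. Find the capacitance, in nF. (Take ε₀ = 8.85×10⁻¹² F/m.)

C ≈ 167 nF

Side-by-side slabs ⇒ two capacitors in parallel, each spanning the full gap.
C₁ = κ₁ε₀A₁/d = 11.9 × 8.85×10⁻¹² × 0.238 / 4.08×10⁻⁴ = 6.15×10⁻⁸ F.
C₂ = κ₂ε₀A₂/d = 26.9 × 8.85×10⁻¹² × 0.181 / 4.08×10⁻⁴ = 1.05×10⁻⁷ F.
C = C₁ + C₂ = 1.67×10⁻⁷ F.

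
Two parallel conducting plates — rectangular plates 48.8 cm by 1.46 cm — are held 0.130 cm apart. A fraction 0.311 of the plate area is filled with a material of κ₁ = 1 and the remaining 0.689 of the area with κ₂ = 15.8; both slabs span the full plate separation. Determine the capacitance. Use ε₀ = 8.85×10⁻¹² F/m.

0.543 nF

A = 48.8 × 1.46 cm² = 7.12×10⁻³ m².
Side-by-side slabs ⇒ two capacitors in parallel, each spanning the full gap.
C₁ = κ₁ε₀A₁/d = 1.00 × 8.85×10⁻¹² × 2.22×10⁻³ / 1.30×10⁻³ = 1.51×10⁻¹¹ F.
C₂ = κ₂ε₀A₂/d = 15.8 × 8.85×10⁻¹² × 4.91×10⁻³ / 1.30×10⁻³ = 5.28×10⁻¹⁰ F.
C = C₁ + C₂ = 5.43×10⁻¹⁰ F.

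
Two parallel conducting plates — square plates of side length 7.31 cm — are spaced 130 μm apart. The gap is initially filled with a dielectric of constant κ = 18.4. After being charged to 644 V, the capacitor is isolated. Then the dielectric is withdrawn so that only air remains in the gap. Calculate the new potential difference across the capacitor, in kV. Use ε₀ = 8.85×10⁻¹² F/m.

A = (7.31 cm)² = 5.34×10⁻³ m².
Initially C₁ = κε₀A/d = 18.4 × 8.85×10⁻¹² × 5.34×10⁻³ / 1.30×10⁻⁴ = 6.69×10⁻⁹ F.
V₁ = 6.44×10² V.
Isolated ⇒ Q is held fixed. C₂ = 0.0543 C₁ and V = Q/C, so V₂/V₁ = C₁/C₂ = 18.4.
V₂ = 18.4 × 6.44×10² = 1.18×10⁴ V.

V ≈ 11.8 kV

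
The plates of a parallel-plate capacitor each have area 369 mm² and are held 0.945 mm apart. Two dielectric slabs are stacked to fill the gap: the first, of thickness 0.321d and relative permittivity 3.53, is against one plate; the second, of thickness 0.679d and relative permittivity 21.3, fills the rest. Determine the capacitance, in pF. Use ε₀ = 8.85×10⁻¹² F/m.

A = 369 mm² = 3.69×10⁻⁴ m².
Stacked slabs ⇒ two capacitors in series, each with the full plate area.
C₁ = κ₁ε₀A/d₁ = 3.53 × 8.85×10⁻¹² × 3.69×10⁻⁴ / 3.03×10⁻⁴ = 3.80×10⁻¹¹ F.
C₂ = κ₂ε₀A/d₂ = 21.3 × 8.85×10⁻¹² × 3.69×10⁻⁴ / 6.42×10⁻⁴ = 1.08×10⁻¹⁰ F.
C = (1/C₁ + 1/C₂)⁻¹ = 2.81×10⁻¹¹ F.

28.1 pF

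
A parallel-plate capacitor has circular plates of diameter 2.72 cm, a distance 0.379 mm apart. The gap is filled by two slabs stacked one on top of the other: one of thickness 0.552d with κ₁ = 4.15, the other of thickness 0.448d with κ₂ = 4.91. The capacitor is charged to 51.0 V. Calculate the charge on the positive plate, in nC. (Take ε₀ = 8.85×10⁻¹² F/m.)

3.09 nC

A = π(2.72/2 cm)² = 5.81×10⁻⁴ m².
Stacked slabs ⇒ two capacitors in series, each with the full plate area.
C₁ = κ₁ε₀A/d₁ = 4.15 × 8.85×10⁻¹² × 5.81×10⁻⁴ / 2.09×10⁻⁴ = 1.02×10⁻¹⁰ F.
C₂ = κ₂ε₀A/d₂ = 4.91 × 8.85×10⁻¹² × 5.81×10⁻⁴ / 1.70×10⁻⁴ = 1.49×10⁻¹⁰ F.
C = (1/C₁ + 1/C₂)⁻¹ = 6.05×10⁻¹¹ F.
Q = CV = 6.05×10⁻¹¹ × 51.0 = 3.09×10⁻⁹ C.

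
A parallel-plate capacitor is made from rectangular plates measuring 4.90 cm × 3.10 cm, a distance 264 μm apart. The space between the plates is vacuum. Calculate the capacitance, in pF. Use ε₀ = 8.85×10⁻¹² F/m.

A = 4.90 × 3.10 cm² = 1.52×10⁻³ m².
C = ε₀A/d = 8.85×10⁻¹² × 1.52×10⁻³ / 2.64×10⁻⁴ = 5.09×10⁻¹¹ F.

50.9 pF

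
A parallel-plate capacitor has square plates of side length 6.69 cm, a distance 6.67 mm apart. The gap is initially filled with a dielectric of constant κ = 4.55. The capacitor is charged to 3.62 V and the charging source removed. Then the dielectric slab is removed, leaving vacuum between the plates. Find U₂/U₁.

U₂/U₁ ≈ 4.55

Isolated ⇒ Q is held fixed.
C₂ = 0.220 C₁ and U = Q²/(2C), so U₂/U₁ = C₁/C₂ = 4.55.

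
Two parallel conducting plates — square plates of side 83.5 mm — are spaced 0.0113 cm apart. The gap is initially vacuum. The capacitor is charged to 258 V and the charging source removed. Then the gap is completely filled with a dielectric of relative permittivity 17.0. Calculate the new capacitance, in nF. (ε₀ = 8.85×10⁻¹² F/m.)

C ≈ 9.28 nF

A = (83.5 mm)² = 6.97×10⁻³ m².
Initially C₁ = ε₀A/d = 8.85×10⁻¹² × 6.97×10⁻³ / 1.13×10⁻⁴ = 5.46×10⁻¹⁰ F.
C = κε₀A/d scales with κ, so C₂/C₁ = κ = 17.0.
C₂ = 17.0 × 5.46×10⁻¹⁰ = 9.28×10⁻⁹ F.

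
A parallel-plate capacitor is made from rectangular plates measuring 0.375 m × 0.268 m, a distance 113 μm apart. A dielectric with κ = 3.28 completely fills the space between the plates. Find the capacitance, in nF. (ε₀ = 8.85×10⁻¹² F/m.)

A = 0.375 × 0.268 m² = 0.101 m².
C = κε₀A/d = 3.28 × 8.85×10⁻¹² × 0.101 / 1.13×10⁻⁴ = 2.58×10⁻⁸ F.

C ≈ 25.8 nF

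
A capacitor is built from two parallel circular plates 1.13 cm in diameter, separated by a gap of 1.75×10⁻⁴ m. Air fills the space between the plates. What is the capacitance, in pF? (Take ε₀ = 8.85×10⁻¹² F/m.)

A = π(1.13/2 cm)² = 1.00×10⁻⁴ m².
C = ε₀A/d = 8.85×10⁻¹² × 1.00×10⁻⁴ / 1.75×10⁻⁴ = 5.07×10⁻¹² F.

C ≈ 5.07 pF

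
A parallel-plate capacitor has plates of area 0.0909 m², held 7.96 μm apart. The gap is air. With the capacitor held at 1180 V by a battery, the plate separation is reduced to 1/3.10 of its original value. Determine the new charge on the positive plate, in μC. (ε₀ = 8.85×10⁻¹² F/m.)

Initially C₁ = ε₀A/d = 8.85×10⁻¹² × 9.09×10⁻² / 7.96×10⁻⁶ = 1.01×10⁻⁷ F.
Q₁ = 1.19×10⁻⁴ C.
Battery connected ⇒ V is held fixed. C₂ = 3.10 C₁ and Q = CV, so Q₂/Q₁ = C₂/C₁ = 3.10.
Q₂ = 3.10 × 1.19×10⁻⁴ = 3.70×10⁻⁴ C.

Q ≈ 370 μC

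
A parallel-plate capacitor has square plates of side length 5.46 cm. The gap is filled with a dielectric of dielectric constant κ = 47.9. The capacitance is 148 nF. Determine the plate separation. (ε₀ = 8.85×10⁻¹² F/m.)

A = (5.46 cm)² = 2.98×10⁻³ m².
d = κε₀A/C = 47.9 × 8.85×10⁻¹² × 2.98×10⁻³ / 1.48×10⁻⁷ = 8.54×10⁻⁶ m.

8.54 μm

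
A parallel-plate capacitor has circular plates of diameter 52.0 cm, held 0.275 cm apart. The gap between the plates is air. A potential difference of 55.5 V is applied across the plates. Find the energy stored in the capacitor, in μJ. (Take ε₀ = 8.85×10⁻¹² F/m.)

A = π(52.0/2 cm)² = 0.212 m².
C = ε₀A/d = 8.85×10⁻¹² × 0.212 / 2.75×10⁻³ = 6.83×10⁻¹⁰ F.
U = ½CV² = ½ × 6.83×10⁻¹⁰ × (55.5)² = 1.05×10⁻⁶ J.

U ≈ 1.05 μJ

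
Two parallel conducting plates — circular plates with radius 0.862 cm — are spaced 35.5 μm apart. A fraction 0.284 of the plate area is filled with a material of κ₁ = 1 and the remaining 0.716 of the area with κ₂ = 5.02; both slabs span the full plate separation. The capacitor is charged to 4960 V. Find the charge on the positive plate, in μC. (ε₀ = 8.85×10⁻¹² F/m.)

1.12 μC

A = π(0.862 cm)² = 2.33×10⁻⁴ m².
Side-by-side slabs ⇒ two capacitors in parallel, each spanning the full gap.
C₁ = κ₁ε₀A₁/d = 1.00 × 8.85×10⁻¹² × 6.63×10⁻⁵ / 3.55×10⁻⁵ = 1.65×10⁻¹¹ F.
C₂ = κ₂ε₀A₂/d = 5.02 × 8.85×10⁻¹² × 1.67×10⁻⁴ / 3.55×10⁻⁵ = 2.09×10⁻¹⁰ F.
C = C₁ + C₂ = 2.26×10⁻¹⁰ F.
Q = CV = 2.26×10⁻¹⁰ × 4960 = 1.12×10⁻⁶ C.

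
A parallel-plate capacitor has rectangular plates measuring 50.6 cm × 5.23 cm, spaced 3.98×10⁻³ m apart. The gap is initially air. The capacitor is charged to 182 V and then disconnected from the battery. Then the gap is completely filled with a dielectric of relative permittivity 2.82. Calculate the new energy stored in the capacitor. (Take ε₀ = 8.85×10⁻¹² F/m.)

A = 50.6 × 5.23 cm² = 2.65×10⁻² m².
Initially C₁ = ε₀A/d = 8.85×10⁻¹² × 2.65×10⁻² / 3.98×10⁻³ = 5.88×10⁻¹¹ F.
U₁ = 9.75×10⁻⁷ J.
Isolated ⇒ Q is held fixed. C₂ = 2.82 C₁ and U = Q²/(2C), so U₂/U₁ = C₁/C₂ = 0.355.
U₂ = 0.355 × 9.75×10⁻⁷ = 3.46×10⁻⁷ J.

346 nJ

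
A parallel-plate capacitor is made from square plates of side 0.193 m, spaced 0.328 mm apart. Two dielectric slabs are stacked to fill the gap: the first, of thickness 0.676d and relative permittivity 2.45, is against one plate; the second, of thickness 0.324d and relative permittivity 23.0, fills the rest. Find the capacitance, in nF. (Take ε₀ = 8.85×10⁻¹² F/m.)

3.47 nF

A = (0.193 m)² = 3.72×10⁻² m².
Stacked slabs ⇒ two capacitors in series, each with the full plate area.
C₁ = κ₁ε₀A/d₁ = 2.45 × 8.85×10⁻¹² × 3.72×10⁻² / 2.22×10⁻⁴ = 3.64×10⁻⁹ F.
C₂ = κ₂ε₀A/d₂ = 23.0 × 8.85×10⁻¹² × 3.72×10⁻² / 1.06×10⁻⁴ = 7.13×10⁻⁸ F.
C = (1/C₁ + 1/C₂)⁻¹ = 3.47×10⁻⁹ F.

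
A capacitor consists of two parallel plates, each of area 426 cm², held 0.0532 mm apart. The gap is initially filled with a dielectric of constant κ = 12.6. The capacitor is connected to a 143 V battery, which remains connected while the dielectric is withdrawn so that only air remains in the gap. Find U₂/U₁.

U₂/U₁ ≈ 0.0794

Battery connected ⇒ V is held fixed.
C₂ = 0.0794 C₁ and U = ½CV², so U₂/U₁ = C₂/C₁ = 0.0794.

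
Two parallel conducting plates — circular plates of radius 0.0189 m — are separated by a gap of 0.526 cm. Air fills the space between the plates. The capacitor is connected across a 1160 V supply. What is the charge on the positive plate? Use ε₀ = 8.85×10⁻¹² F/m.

Q ≈ 2.19 nC

A = π(0.0189 m)² = 1.12×10⁻³ m².
C = ε₀A/d = 8.85×10⁻¹² × 1.12×10⁻³ / 5.26×10⁻³ = 1.89×10⁻¹² F.
Q = CV = 1.89×10⁻¹² × 1160 = 2.19×10⁻⁹ C.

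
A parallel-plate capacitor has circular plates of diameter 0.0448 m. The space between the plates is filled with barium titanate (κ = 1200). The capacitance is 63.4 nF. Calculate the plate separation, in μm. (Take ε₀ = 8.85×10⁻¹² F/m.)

d ≈ 264 μm

A = π(0.0448/2 m)² = 1.58×10⁻³ m².
d = κε₀A/C = 1200 × 8.85×10⁻¹² × 1.58×10⁻³ / 6.34×10⁻⁸ = 2.64×10⁻⁴ m.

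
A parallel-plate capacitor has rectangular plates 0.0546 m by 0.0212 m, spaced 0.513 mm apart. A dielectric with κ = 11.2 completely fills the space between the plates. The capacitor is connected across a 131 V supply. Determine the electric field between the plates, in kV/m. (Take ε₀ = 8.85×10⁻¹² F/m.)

E = V/d = 131 / 5.13×10⁻⁴ = 2.55×10⁵ V/m.

E ≈ 255 kV/m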